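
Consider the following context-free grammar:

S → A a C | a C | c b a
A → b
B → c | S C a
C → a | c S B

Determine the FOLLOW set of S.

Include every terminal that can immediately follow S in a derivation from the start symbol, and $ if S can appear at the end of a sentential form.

We compute FOLLOW(S) using the standard algorithm.
FOLLOW(S) starts with {$}.
FIRST(A) = {b}
FIRST(B) = {a, b, c}
FIRST(C) = {a, c}
FIRST(S) = {a, b, c}
FOLLOW(A) = {a}
FOLLOW(B) = {$, a, b, c}
FOLLOW(C) = {$, a, b, c}
FOLLOW(S) = {$, a, b, c}
Therefore, FOLLOW(S) = {$, a, b, c}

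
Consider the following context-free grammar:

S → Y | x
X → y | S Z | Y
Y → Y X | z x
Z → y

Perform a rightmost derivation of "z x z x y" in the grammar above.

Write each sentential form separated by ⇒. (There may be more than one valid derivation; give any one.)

S ⇒ Y ⇒ Y X ⇒ Y y ⇒ Y X y ⇒ Y Y y ⇒ Y z x y ⇒ z x z x y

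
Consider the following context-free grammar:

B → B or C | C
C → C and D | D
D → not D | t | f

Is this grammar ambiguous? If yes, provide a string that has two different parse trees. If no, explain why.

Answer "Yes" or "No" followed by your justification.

No - the grammar is unambiguous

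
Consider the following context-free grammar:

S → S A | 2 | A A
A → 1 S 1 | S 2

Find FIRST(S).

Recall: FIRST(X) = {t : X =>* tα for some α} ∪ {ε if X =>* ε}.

We compute FIRST(S) using the standard algorithm.
FIRST(A) = {1, 2}
FIRST(S) = {1, 2}
Therefore, FIRST(S) = {1, 2}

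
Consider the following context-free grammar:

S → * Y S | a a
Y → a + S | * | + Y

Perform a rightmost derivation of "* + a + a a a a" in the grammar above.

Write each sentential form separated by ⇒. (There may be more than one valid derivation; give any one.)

S ⇒ * Y S ⇒ * Y a a ⇒ * + Y a a ⇒ * + a + S a a ⇒ * + a + a a a a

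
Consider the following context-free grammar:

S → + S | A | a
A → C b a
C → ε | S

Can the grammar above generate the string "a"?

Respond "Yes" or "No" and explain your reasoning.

Yes - a valid derivation exists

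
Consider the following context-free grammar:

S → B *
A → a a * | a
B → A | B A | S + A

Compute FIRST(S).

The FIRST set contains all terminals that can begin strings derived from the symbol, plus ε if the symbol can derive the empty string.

We compute FIRST(S) using the standard algorithm.
FIRST(A) = {a}
FIRST(B) = {a}
FIRST(S) = {a}
Therefore, FIRST(S) = {a}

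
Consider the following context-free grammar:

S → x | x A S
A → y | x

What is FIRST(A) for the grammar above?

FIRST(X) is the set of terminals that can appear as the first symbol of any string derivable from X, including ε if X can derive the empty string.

We compute FIRST(A) using the standard algorithm.
FIRST(A) = {x, y}
FIRST(S) = {x}
Therefore, FIRST(A) = {x, y}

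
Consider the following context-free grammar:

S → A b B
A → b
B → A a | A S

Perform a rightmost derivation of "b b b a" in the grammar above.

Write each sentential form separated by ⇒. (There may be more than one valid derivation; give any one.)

S ⇒ A b B ⇒ A b A a ⇒ A b b a ⇒ b b b a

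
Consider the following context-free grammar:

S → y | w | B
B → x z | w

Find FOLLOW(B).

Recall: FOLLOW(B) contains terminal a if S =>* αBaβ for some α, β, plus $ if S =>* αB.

We compute FOLLOW(B) using the standard algorithm.
FOLLOW(S) starts with {$}.
FIRST(B) = {w, x}
FIRST(S) = {w, x, y}
FOLLOW(B) = {$}
FOLLOW(S) = {$}
Therefore, FOLLOW(B) = {$}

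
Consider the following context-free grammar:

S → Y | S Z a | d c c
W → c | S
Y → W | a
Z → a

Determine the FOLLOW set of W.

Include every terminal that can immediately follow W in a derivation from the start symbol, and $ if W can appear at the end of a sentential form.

We compute FOLLOW(W) using the standard algorithm.
FOLLOW(S) starts with {$}.
FIRST(S) = {a, c, d}
FIRST(W) = {a, c, d}
FIRST(Y) = {a, c, d}
FIRST(Z) = {a}
FOLLOW(S) = {$, a}
FOLLOW(W) = {$, a}
FOLLOW(Y) = {$, a}
FOLLOW(Z) = {a}
Therefore, FOLLOW(W) = {$, a}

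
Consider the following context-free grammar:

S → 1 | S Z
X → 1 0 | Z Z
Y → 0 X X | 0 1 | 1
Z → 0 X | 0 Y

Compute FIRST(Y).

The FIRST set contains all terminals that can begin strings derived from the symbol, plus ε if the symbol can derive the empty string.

We compute FIRST(Y) using the standard algorithm.
FIRST(S) = {1}
FIRST(X) = {0, 1}
FIRST(Y) = {0, 1}
FIRST(Z) = {0}
Therefore, FIRST(Y) = {0, 1}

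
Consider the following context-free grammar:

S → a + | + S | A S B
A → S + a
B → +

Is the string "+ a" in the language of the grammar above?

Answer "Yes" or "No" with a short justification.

No - no valid derivation exists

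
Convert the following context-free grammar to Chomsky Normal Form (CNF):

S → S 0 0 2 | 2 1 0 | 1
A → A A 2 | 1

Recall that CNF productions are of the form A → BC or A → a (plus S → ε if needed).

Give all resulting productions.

T0 → 0; T2 → 2; T1 → 1; S → 1; A → 1; S → S X0; X0 → T0 X1; X1 → T0 T2; S → T2 X2; X2 → T1 T0; A → A X3; X3 → A T2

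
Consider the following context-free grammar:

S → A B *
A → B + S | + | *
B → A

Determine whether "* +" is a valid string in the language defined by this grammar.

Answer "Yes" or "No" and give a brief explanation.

No - no valid derivation exists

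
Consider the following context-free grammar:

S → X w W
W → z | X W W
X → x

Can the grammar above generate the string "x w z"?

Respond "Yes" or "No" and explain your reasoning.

Yes - a valid derivation exists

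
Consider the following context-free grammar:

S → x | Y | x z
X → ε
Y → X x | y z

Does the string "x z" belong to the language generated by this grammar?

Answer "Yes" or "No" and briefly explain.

Yes - a valid derivation exists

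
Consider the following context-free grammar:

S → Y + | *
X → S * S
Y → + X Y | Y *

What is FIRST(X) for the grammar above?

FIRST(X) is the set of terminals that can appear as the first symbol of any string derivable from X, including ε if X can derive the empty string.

We compute FIRST(X) using the standard algorithm.
FIRST(S) = {*, +}
FIRST(X) = {*, +}
FIRST(Y) = {+}
Therefore, FIRST(X) = {*, +}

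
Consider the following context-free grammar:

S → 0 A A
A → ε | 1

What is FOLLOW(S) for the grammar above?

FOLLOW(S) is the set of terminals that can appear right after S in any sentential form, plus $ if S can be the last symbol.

We compute FOLLOW(S) using the standard algorithm.
FOLLOW(S) starts with {$}.
FIRST(A) = {1, ε}
FIRST(S) = {0}
FOLLOW(A) = {$, 1}
FOLLOW(S) = {$}
Therefore, FOLLOW(S) = {$}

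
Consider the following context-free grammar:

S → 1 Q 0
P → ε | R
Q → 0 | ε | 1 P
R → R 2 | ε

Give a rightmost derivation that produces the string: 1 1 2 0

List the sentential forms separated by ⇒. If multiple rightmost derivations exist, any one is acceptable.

S ⇒ 1 Q 0 ⇒ 1 1 P 0 ⇒ 1 1 R 0 ⇒ 1 1 R 2 0 ⇒ 1 1 2 0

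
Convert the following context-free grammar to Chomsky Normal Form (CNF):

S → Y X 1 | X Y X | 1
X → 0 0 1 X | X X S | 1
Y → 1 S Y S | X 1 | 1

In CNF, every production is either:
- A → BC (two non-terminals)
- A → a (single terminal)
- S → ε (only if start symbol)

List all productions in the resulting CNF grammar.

T1 → 1; S → 1; T0 → 0; X → 1; Y → 1; S → Y X0; X0 → X T1; S → X X1; X1 → Y X; X → T0 X2; X2 → T0 X3; X3 → T1 X; X → X X4; X4 → X S; Y → T1 X5; X5 → S X6; X6 → Y S; Y → X T1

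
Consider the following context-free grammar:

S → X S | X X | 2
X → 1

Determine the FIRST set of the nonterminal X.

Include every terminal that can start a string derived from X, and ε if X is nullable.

We compute FIRST(X) using the standard algorithm.
FIRST(S) = {1, 2}
FIRST(X) = {1}
Therefore, FIRST(X) = {1}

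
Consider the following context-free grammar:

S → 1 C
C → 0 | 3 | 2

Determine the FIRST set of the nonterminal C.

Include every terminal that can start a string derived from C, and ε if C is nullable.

We compute FIRST(C) using the standard algorithm.
FIRST(C) = {0, 2, 3}
FIRST(S) = {1}
Therefore, FIRST(C) = {0, 2, 3}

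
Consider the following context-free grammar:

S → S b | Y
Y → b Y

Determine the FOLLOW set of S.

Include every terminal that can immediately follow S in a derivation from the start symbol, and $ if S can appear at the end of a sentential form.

We compute FOLLOW(S) using the standard algorithm.
FOLLOW(S) starts with {$}.
FIRST(S) = {b}
FIRST(Y) = {b}
FOLLOW(S) = {$, b}
FOLLOW(Y) = {$, b}
Therefore, FOLLOW(S) = {$, b}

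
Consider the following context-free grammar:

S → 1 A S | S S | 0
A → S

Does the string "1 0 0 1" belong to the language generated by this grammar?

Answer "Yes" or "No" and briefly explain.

No - no valid derivation exists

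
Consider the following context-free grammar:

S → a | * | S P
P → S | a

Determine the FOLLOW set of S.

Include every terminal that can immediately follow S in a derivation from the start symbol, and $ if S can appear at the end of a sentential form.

We compute FOLLOW(S) using the standard algorithm.
FOLLOW(S) starts with {$}.
FIRST(P) = {*, a}
FIRST(S) = {*, a}
FOLLOW(P) = {$, *, a}
FOLLOW(S) = {$, *, a}
Therefore, FOLLOW(S) = {$, *, a}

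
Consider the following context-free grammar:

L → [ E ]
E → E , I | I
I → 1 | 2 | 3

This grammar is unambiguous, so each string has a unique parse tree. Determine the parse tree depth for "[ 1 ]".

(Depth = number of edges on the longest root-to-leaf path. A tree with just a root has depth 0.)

3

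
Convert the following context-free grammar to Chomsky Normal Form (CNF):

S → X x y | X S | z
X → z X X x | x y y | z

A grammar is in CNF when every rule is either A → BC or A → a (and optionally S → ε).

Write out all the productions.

TX → x; TY → y; S → z; TZ → z; X → z; S → X X0; X0 → TX TY; S → X S; X → TZ X1; X1 → X X2; X2 → X TX; X → TX X3; X3 → TY TY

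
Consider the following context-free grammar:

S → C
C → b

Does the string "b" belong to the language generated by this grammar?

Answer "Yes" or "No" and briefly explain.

Yes - a valid derivation exists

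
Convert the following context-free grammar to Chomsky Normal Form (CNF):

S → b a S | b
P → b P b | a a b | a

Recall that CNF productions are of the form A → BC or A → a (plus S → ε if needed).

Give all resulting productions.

TB → b; TA → a; S → b; P → a; S → TB X0; X0 → TA S; P → TB X1; X1 → P TB; P → TA X2; X2 → TA TB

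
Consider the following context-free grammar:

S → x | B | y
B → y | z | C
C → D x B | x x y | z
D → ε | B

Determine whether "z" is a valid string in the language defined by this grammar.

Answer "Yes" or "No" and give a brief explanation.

Yes - a valid derivation exists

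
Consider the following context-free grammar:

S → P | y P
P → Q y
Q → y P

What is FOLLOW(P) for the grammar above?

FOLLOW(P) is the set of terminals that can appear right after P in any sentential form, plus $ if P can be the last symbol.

We compute FOLLOW(P) using the standard algorithm.
FOLLOW(S) starts with {$}.
FIRST(P) = {y}
FIRST(Q) = {y}
FIRST(S) = {y}
FOLLOW(P) = {$, y}
FOLLOW(Q) = {y}
FOLLOW(S) = {$}
Therefore, FOLLOW(P) = {$, y}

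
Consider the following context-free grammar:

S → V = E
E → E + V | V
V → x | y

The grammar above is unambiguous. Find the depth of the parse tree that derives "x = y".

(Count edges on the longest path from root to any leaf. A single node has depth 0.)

3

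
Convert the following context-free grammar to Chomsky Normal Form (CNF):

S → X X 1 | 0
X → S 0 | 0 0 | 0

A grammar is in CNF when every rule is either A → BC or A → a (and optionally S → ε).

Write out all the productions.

T1 → 1; S → 0; T0 → 0; X → 0; S → X X0; X0 → X T1; X → S T0; X → T0 T0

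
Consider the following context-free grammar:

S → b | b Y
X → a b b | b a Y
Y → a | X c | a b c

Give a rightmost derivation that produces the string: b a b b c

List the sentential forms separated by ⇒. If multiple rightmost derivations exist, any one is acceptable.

S ⇒ b Y ⇒ b X c ⇒ b a b b c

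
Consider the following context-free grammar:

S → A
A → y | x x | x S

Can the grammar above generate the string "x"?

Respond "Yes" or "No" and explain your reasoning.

No - no valid derivation exists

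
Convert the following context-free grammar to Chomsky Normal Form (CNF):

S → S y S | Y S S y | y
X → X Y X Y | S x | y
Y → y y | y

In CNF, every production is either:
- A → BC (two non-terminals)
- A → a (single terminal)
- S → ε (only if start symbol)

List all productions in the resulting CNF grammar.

TY → y; S → y; TX → x; X → y; Y → y; S → S X0; X0 → TY S; S → Y X1; X1 → S X2; X2 → S TY; X → X X3; X3 → Y X4; X4 → X Y; X → S TX; Y → TY TY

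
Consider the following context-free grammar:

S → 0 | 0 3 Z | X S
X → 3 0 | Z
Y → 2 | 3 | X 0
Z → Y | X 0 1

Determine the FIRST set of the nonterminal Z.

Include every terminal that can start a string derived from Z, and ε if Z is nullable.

We compute FIRST(Z) using the standard algorithm.
FIRST(S) = {0, 2, 3}
FIRST(X) = {2, 3}
FIRST(Y) = {2, 3}
FIRST(Z) = {2, 3}
Therefore, FIRST(Z) = {2, 3}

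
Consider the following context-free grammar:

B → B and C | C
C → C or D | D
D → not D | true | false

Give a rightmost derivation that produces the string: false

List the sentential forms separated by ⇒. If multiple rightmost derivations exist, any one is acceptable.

B ⇒ C ⇒ D ⇒ false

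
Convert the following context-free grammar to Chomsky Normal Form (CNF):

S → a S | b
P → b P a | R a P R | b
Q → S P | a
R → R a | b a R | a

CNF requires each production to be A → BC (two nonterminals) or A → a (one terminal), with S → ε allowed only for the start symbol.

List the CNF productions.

TA → a; S → b; TB → b; P → b; Q → a; R → a; S → TA S; P → TB X0; X0 → P TA; P → R X1; X1 → TA X2; X2 → P R; Q → S P; R → R TA; R → TB X3; X3 → TA R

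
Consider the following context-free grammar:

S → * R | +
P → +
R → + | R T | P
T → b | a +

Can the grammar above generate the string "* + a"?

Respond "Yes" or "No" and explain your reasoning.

No - no valid derivation exists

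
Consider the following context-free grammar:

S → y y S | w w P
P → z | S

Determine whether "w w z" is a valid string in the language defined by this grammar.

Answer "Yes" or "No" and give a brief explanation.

Yes - a valid derivation exists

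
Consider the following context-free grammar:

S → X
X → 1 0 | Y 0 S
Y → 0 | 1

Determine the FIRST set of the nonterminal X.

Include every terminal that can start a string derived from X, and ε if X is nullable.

We compute FIRST(X) using the standard algorithm.
FIRST(S) = {0, 1}
FIRST(X) = {0, 1}
FIRST(Y) = {0, 1}
Therefore, FIRST(X) = {0, 1}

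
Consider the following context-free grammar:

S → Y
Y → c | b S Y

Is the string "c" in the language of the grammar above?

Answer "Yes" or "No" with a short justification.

Yes - a valid derivation exists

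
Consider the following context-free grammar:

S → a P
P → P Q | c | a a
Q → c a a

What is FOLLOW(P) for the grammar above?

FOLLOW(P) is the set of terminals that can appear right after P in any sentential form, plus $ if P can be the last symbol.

We compute FOLLOW(P) using the standard algorithm.
FOLLOW(S) starts with {$}.
FIRST(P) = {a, c}
FIRST(Q) = {c}
FIRST(S) = {a}
FOLLOW(P) = {$, c}
FOLLOW(Q) = {$, c}
FOLLOW(S) = {$}
Therefore, FOLLOW(P) = {$, c}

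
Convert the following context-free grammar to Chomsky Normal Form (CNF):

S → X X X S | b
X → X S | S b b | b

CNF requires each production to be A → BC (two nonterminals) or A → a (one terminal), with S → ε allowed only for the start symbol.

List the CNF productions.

S → b; TB → b; X → b; S → X X0; X0 → X X1; X1 → X S; X → X S; X → S X2; X2 → TB TB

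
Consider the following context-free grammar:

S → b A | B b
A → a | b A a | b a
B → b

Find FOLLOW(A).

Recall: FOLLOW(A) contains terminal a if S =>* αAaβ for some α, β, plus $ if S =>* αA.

We compute FOLLOW(A) using the standard algorithm.
FOLLOW(S) starts with {$}.
FIRST(A) = {a, b}
FIRST(B) = {b}
FIRST(S) = {b}
FOLLOW(A) = {$, a}
FOLLOW(B) = {b}
FOLLOW(S) = {$}
Therefore, FOLLOW(A) = {$, a}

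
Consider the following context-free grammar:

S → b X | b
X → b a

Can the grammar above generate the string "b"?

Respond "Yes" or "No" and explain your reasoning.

Yes - a valid derivation exists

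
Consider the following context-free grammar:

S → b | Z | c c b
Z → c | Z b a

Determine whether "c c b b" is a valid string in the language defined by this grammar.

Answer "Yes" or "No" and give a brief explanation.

No - no valid derivation exists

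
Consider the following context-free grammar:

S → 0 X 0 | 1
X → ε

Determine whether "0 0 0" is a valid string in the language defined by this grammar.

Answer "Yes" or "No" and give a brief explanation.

No - no valid derivation exists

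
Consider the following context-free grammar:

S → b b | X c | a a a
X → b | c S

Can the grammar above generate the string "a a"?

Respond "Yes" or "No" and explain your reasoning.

No - no valid derivation exists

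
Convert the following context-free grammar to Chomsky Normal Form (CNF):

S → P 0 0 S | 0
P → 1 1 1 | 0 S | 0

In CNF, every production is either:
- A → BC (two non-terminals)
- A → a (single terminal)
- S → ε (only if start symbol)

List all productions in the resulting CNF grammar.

T0 → 0; S → 0; T1 → 1; P → 0; S → P X0; X0 → T0 X1; X1 → T0 S; P → T1 X2; X2 → T1 T1; P → T0 S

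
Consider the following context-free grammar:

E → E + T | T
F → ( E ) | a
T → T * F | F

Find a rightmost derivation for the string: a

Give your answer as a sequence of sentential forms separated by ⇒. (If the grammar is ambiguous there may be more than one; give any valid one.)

E ⇒ T ⇒ F ⇒ a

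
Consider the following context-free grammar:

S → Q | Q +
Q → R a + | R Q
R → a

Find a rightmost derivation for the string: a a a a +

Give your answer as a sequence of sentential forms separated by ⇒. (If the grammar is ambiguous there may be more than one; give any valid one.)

S ⇒ Q ⇒ R Q ⇒ R R Q ⇒ R R R a + ⇒ R R a a + ⇒ R a a a + ⇒ a a a a +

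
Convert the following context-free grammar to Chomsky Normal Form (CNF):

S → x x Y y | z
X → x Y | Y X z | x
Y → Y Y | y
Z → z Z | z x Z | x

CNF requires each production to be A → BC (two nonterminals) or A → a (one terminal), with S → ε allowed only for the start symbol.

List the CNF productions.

TX → x; TY → y; S → z; TZ → z; X → x; Y → y; Z → x; S → TX X0; X0 → TX X1; X1 → Y TY; X → TX Y; X → Y X2; X2 → X TZ; Y → Y Y; Z → TZ Z; Z → TZ X3; X3 → TX Z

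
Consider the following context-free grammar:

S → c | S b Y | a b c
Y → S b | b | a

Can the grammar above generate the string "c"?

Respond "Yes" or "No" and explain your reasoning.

Yes - a valid derivation exists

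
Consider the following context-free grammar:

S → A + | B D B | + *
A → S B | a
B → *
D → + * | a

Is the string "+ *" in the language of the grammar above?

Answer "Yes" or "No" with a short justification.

Yes - a valid derivation exists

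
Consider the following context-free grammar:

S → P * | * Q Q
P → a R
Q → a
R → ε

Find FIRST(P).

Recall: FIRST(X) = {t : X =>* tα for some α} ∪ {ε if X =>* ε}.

We compute FIRST(P) using the standard algorithm.
FIRST(P) = {a}
FIRST(Q) = {a}
FIRST(R) = {ε}
FIRST(S) = {*, a}
Therefore, FIRST(P) = {a}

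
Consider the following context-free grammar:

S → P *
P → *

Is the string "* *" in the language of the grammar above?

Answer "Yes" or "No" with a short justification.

Yes - a valid derivation exists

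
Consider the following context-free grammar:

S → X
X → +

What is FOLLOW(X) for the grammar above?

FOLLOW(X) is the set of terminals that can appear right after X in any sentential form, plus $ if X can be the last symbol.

We compute FOLLOW(X) using the standard algorithm.
FOLLOW(S) starts with {$}.
FIRST(S) = {+}
FIRST(X) = {+}
FOLLOW(S) = {$}
FOLLOW(X) = {$}
Therefore, FOLLOW(X) = {$}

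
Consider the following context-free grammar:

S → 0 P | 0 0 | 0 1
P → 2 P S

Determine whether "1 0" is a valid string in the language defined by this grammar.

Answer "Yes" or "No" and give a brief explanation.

No - no valid derivation exists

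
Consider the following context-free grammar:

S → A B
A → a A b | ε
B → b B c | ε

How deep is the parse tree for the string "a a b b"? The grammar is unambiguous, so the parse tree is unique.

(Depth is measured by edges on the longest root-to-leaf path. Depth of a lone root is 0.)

4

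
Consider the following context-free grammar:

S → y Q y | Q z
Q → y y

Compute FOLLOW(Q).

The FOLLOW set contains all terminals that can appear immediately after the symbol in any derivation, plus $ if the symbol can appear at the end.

We compute FOLLOW(Q) using the standard algorithm.
FOLLOW(S) starts with {$}.
FIRST(Q) = {y}
FIRST(S) = {y}
FOLLOW(Q) = {y, z}
FOLLOW(S) = {$}
Therefore, FOLLOW(Q) = {y, z}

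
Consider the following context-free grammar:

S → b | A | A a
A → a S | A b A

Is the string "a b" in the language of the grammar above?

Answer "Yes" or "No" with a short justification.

Yes - a valid derivation exists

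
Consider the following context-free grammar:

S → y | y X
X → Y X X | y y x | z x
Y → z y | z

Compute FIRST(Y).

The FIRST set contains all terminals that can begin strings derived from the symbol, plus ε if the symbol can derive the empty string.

We compute FIRST(Y) using the standard algorithm.
FIRST(S) = {y}
FIRST(X) = {y, z}
FIRST(Y) = {z}
Therefore, FIRST(Y) = {z}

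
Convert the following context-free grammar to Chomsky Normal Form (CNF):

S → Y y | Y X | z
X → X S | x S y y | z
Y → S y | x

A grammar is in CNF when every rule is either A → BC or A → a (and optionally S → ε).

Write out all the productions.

TY → y; S → z; TX → x; X → z; Y → x; S → Y TY; S → Y X; X → X S; X → TX X0; X0 → S X1; X1 → TY TY; Y → S TY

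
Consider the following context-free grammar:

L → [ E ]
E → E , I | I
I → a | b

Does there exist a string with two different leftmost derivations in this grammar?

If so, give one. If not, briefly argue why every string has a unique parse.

No - every string in the language has a unique leftmost derivation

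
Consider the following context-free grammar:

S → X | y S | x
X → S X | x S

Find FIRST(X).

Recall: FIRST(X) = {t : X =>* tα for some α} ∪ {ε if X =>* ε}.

We compute FIRST(X) using the standard algorithm.
FIRST(S) = {x, y}
FIRST(X) = {x, y}
Therefore, FIRST(X) = {x, y}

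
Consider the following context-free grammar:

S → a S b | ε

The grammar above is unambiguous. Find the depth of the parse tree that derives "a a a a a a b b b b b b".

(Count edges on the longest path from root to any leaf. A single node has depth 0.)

7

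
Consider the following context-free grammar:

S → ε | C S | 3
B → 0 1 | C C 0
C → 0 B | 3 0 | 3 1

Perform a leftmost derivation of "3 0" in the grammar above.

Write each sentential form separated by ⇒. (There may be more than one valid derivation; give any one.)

S ⇒ C S ⇒ 3 0 S ⇒ 3 0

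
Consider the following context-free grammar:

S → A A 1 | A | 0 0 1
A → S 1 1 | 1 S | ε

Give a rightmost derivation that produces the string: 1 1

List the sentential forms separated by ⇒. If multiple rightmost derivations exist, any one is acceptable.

S ⇒ A ⇒ S 1 1 ⇒ A 1 1 ⇒ 1 1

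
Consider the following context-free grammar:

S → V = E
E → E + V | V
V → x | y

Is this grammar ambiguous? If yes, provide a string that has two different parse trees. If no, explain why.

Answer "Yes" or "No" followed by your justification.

No - the grammar is unambiguous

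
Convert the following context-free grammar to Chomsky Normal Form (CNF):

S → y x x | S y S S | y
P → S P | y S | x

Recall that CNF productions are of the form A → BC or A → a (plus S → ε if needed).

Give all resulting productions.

TY → y; TX → x; S → y; P → x; S → TY X0; X0 → TX TX; S → S X1; X1 → TY X2; X2 → S S; P → S P; P → TY S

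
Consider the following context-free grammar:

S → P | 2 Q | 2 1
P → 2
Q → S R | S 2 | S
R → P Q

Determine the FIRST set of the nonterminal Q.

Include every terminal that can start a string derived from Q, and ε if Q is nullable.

We compute FIRST(Q) using the standard algorithm.
FIRST(P) = {2}
FIRST(Q) = {2}
FIRST(R) = {2}
FIRST(S) = {2}
Therefore, FIRST(Q) = {2}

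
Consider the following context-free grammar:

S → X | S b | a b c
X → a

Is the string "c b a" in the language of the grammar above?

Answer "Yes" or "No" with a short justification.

No - no valid derivation exists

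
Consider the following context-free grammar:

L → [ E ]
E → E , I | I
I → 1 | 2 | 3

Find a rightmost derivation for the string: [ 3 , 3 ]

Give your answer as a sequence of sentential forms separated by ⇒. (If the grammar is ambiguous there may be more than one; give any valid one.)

L ⇒ [ E ] ⇒ [ E , I ] ⇒ [ E , 3 ] ⇒ [ I , 3 ] ⇒ [ 3 , 3 ]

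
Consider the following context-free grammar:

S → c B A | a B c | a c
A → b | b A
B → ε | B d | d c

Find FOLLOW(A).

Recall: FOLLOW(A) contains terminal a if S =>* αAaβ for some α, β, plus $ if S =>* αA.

We compute FOLLOW(A) using the standard algorithm.
FOLLOW(S) starts with {$}.
FIRST(A) = {b}
FIRST(B) = {d, ε}
FIRST(S) = {a, c}
FOLLOW(A) = {$}
FOLLOW(B) = {b, c, d}
FOLLOW(S) = {$}
Therefore, FOLLOW(A) = {$}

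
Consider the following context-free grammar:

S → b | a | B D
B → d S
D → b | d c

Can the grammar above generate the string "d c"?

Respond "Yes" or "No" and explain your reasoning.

No - no valid derivation exists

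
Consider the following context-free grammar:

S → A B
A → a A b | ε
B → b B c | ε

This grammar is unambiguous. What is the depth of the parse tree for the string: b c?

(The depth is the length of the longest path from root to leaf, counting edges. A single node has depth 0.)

3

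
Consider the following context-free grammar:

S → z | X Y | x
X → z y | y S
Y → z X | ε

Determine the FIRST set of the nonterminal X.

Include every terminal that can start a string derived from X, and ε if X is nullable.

We compute FIRST(X) using the standard algorithm.
FIRST(S) = {x, y, z}
FIRST(X) = {y, z}
FIRST(Y) = {z, ε}
Therefore, FIRST(X) = {y, z}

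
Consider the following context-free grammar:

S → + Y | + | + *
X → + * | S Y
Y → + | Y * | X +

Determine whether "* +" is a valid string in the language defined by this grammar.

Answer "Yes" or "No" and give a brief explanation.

No - no valid derivation exists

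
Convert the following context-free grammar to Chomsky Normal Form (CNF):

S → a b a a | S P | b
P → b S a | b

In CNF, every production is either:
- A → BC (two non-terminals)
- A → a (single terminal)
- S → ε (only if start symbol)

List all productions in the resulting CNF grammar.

TA → a; TB → b; S → b; P → b; S → TA X0; X0 → TB X1; X1 → TA TA; S → S P; P → TB X2; X2 → S TA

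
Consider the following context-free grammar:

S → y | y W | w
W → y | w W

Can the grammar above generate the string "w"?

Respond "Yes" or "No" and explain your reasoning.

Yes - a valid derivation exists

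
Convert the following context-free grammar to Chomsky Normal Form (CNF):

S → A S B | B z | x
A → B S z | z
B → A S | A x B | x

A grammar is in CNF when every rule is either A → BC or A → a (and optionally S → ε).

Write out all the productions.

TZ → z; S → x; A → z; TX → x; B → x; S → A X0; X0 → S B; S → B TZ; A → B X1; X1 → S TZ; B → A S; B → A X2; X2 → TX B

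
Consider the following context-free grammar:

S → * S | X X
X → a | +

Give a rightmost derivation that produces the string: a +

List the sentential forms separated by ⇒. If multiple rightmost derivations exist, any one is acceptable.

S ⇒ X X ⇒ X + ⇒ a +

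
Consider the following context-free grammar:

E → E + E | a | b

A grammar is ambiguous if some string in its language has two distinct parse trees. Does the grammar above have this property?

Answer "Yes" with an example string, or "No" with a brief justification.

Yes - the string 'a + a + a + a + a + b' has two distinct parse trees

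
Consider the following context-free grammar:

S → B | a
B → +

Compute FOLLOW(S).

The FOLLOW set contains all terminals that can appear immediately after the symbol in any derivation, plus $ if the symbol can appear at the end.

We compute FOLLOW(S) using the standard algorithm.
FOLLOW(S) starts with {$}.
FIRST(B) = {+}
FIRST(S) = {+, a}
FOLLOW(B) = {$}
FOLLOW(S) = {$}
Therefore, FOLLOW(S) = {$}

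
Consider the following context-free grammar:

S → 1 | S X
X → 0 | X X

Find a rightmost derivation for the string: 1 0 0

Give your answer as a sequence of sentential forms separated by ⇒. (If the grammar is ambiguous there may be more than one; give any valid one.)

S ⇒ S X ⇒ S 0 ⇒ S X 0 ⇒ S 0 0 ⇒ 1 0 0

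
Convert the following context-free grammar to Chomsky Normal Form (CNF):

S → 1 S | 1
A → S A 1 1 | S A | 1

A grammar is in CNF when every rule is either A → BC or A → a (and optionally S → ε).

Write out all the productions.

T1 → 1; S → 1; A → 1; S → T1 S; A → S X0; X0 → A X1; X1 → T1 T1; A → S A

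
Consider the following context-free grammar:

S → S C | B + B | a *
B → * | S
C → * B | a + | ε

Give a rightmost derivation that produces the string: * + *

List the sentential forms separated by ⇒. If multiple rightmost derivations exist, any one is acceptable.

S ⇒ B + B ⇒ B + * ⇒ * + *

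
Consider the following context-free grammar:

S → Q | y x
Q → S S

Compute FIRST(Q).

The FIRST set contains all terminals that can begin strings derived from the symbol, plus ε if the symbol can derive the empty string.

We compute FIRST(Q) using the standard algorithm.
FIRST(Q) = {y}
FIRST(S) = {y}
Therefore, FIRST(Q) = {y}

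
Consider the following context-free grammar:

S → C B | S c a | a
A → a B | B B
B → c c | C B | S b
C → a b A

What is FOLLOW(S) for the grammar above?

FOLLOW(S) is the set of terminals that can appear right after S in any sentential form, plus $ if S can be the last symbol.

We compute FOLLOW(S) using the standard algorithm.
FOLLOW(S) starts with {$}.
FIRST(A) = {a, c}
FIRST(B) = {a, c}
FIRST(C) = {a}
FIRST(S) = {a}
FOLLOW(A) = {a, c}
FOLLOW(B) = {$, a, b, c}
FOLLOW(C) = {a, c}
FOLLOW(S) = {$, b, c}
Therefore, FOLLOW(S) = {$, b, c}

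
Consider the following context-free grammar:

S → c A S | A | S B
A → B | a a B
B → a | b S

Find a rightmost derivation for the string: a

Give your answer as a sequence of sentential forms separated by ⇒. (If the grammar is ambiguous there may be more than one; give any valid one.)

S ⇒ A ⇒ B ⇒ a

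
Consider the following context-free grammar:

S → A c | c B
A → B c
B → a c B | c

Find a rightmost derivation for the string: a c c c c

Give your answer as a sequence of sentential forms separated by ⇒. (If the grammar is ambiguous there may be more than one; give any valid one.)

S ⇒ A c ⇒ B c c ⇒ a c B c c ⇒ a c c c c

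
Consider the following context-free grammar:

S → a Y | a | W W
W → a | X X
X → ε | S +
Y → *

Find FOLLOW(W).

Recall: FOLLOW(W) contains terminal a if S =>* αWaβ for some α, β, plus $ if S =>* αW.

We compute FOLLOW(W) using the standard algorithm.
FOLLOW(S) starts with {$}.
FIRST(S) = {+, a, ε}
FIRST(W) = {+, a, ε}
FIRST(X) = {+, a, ε}
FIRST(Y) = {*}
FOLLOW(S) = {$, +}
FOLLOW(W) = {$, +, a}
FOLLOW(X) = {$, +, a}
FOLLOW(Y) = {$, +}
Therefore, FOLLOW(W) = {$, +, a}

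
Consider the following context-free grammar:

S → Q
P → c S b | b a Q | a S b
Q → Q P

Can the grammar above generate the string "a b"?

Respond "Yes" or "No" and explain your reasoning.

No - no valid derivation exists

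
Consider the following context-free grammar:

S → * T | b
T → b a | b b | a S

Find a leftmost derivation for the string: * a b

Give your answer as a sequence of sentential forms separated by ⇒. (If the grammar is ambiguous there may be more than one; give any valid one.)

S ⇒ * T ⇒ * a S ⇒ * a b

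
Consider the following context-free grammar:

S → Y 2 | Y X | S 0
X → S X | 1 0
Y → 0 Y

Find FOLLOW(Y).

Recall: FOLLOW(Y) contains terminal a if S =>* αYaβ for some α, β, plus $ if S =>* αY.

We compute FOLLOW(Y) using the standard algorithm.
FOLLOW(S) starts with {$}.
FIRST(S) = {0}
FIRST(X) = {0, 1}
FIRST(Y) = {0}
FOLLOW(S) = {$, 0, 1}
FOLLOW(X) = {$, 0, 1}
FOLLOW(Y) = {0, 1, 2}
Therefore, FOLLOW(Y) = {0, 1, 2}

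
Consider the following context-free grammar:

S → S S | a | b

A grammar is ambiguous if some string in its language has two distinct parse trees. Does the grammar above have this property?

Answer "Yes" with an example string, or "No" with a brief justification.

Yes - the string 'a a b b a b' has two distinct parse trees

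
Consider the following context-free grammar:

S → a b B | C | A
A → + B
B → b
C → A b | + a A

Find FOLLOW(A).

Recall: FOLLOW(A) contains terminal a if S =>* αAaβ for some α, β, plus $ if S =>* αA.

We compute FOLLOW(A) using the standard algorithm.
FOLLOW(S) starts with {$}.
FIRST(A) = {+}
FIRST(B) = {b}
FIRST(C) = {+}
FIRST(S) = {+, a}
FOLLOW(A) = {$, b}
FOLLOW(B) = {$, b}
FOLLOW(C) = {$}
FOLLOW(S) = {$}
Therefore, FOLLOW(A) = {$, b}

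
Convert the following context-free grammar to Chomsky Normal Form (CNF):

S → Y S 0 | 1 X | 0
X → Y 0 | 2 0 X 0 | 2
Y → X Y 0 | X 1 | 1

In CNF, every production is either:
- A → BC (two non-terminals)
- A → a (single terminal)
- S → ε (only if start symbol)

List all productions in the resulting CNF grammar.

T0 → 0; T1 → 1; S → 0; T2 → 2; X → 2; Y → 1; S → Y X0; X0 → S T0; S → T1 X; X → Y T0; X → T2 X1; X1 → T0 X2; X2 → X T0; Y → X X3; X3 → Y T0; Y → X T1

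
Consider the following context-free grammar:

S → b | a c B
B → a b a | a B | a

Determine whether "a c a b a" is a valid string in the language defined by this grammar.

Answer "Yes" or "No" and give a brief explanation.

Yes - a valid derivation exists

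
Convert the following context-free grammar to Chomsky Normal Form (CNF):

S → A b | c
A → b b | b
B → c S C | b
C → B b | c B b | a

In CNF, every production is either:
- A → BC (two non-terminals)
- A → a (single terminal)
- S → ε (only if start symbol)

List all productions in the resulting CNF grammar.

TB → b; S → c; A → b; TC → c; B → b; C → a; S → A TB; A → TB TB; B → TC X0; X0 → S C; C → B TB; C → TC X1; X1 → B TB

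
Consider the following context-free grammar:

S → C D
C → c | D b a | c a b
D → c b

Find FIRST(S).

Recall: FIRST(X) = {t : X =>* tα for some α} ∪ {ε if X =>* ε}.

We compute FIRST(S) using the standard algorithm.
FIRST(C) = {c}
FIRST(D) = {c}
FIRST(S) = {c}
Therefore, FIRST(S) = {c}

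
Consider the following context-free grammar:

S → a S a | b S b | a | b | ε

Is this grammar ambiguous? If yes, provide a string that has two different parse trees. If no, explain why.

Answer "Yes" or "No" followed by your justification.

No - the grammar is unambiguous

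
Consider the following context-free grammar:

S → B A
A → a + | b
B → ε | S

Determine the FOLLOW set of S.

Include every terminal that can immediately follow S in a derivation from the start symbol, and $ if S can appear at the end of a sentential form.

We compute FOLLOW(S) using the standard algorithm.
FOLLOW(S) starts with {$}.
FIRST(A) = {a, b}
FIRST(B) = {a, b, ε}
FIRST(S) = {a, b}
FOLLOW(A) = {$, a, b}
FOLLOW(B) = {a, b}
FOLLOW(S) = {$, a, b}
Therefore, FOLLOW(S) = {$, a, b}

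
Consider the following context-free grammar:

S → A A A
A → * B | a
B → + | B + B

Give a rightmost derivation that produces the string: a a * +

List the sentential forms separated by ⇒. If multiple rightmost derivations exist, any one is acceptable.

S ⇒ A A A ⇒ A A * B ⇒ A A * + ⇒ A a * + ⇒ a a * +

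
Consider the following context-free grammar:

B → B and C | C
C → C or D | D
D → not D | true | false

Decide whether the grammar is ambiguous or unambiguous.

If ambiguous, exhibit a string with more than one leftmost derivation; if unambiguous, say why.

Unambiguous - every string in the language has a unique leftmost derivation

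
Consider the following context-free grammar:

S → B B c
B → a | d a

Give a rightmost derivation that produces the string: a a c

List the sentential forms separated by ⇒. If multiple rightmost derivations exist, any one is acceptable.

S ⇒ B B c ⇒ B a c ⇒ a a c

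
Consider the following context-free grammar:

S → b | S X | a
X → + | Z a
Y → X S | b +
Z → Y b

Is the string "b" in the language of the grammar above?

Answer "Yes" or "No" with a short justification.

Yes - a valid derivation exists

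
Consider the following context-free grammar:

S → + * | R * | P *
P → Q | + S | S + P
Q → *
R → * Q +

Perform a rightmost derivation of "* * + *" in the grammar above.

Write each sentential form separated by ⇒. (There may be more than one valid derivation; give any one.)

S ⇒ R * ⇒ * Q + * ⇒ * * + *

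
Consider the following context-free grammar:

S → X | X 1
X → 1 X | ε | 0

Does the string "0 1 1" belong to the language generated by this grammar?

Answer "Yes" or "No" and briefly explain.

No - no valid derivation exists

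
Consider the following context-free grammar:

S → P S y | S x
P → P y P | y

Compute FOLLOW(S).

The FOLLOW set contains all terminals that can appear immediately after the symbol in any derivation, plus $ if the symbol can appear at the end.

We compute FOLLOW(S) using the standard algorithm.
FOLLOW(S) starts with {$}.
FIRST(P) = {y}
FIRST(S) = {y}
FOLLOW(P) = {y}
FOLLOW(S) = {$, x, y}
Therefore, FOLLOW(S) = {$, x, y}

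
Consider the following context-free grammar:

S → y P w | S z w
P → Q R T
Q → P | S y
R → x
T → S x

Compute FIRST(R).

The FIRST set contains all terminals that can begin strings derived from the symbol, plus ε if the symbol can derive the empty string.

We compute FIRST(R) using the standard algorithm.
FIRST(P) = {y}
FIRST(Q) = {y}
FIRST(R) = {x}
FIRST(S) = {y}
FIRST(T) = {y}
Therefore, FIRST(R) = {x}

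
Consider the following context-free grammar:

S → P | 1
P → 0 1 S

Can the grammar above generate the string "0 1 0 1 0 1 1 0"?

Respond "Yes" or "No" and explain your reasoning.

No - no valid derivation exists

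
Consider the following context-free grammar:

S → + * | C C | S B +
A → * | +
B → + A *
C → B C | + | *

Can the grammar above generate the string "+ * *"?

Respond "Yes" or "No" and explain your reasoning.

No - no valid derivation exists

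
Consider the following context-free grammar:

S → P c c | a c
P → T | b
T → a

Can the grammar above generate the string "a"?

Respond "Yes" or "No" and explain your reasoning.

No - no valid derivation exists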